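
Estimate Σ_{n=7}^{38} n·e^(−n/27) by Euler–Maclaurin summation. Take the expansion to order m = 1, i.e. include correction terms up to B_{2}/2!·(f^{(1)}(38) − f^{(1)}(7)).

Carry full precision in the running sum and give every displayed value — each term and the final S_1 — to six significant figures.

S_1 ≈ 286.062

The integral term ∫_7^38 x·e^(−x/27) dx = 278.766.
Boundary: ½(f(7) + f(38)) = ½(5.40136 + 9.30153) = 7.35144.
Integral + boundary = 286.118.
Order-1 term: 1/12 · (-0.0997240 − 0.571573) = -0.0559414.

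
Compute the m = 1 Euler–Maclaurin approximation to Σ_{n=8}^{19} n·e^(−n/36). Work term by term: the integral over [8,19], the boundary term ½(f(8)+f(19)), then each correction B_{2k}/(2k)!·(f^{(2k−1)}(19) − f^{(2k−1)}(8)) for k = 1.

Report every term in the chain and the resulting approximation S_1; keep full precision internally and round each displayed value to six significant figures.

S_1 ≈ 109.116

∫_8^19 x·e^(−x/36) dx evaluates to 100.337.
Boundary: ½(f(8) + f(19)) = ½(6.40590 + 11.2084) = 8.80714.
Integral + boundary = 109.145.
Correction k=1: B_{2}/2! · (f^{(1)}(19) − f^{(1)}(8)) = 1/12 · (0.278571 − 0.622796) = -0.0286854.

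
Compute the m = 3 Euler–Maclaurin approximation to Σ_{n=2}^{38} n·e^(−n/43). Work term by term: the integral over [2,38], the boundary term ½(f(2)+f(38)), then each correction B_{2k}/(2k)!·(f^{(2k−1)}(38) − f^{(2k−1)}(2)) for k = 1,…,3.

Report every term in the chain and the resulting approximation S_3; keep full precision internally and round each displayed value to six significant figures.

The integral term ∫_2^38 x·e^(−x/43) dx = 407.738.
Endpoint term: (f(2) + f(38))/2 = (1.90911 + 15.7032)/2 = 8.80616.
Running total after boundary: 416.544.
k=1: B_{2}/(2)! × [f^{(1)}(38) − f^{(1)}(2)] = 1/12 × (0.0480514 − 0.910156) = -0.0718420.
Running total after k=1: 416.472.
k=2: B_{4}/(4)! × [f^{(3)}(38) − f^{(3)}(2)] = −1/720 × (0.000472978 − 0.00152475) = 1.46079e-06.
Running total after k=2: 416.472.
k=3: B_{6}/(6)! × [f^{(5)}(38) − f^{(5)}(2)] = 1/30240 × (4.97549e-07 − 1.38305e-06) = -2.92824e-11.

S_3 ≈ 416.472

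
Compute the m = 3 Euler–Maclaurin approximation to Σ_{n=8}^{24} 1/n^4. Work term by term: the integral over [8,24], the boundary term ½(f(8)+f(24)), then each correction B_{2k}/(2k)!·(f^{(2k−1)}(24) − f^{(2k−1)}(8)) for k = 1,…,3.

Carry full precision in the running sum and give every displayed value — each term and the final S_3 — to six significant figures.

S_3 ≈ 0.000760559

Integral: ∫_8^24 1/x^4 dx = 0.000626929.
Endpoint term: (f(8) + f(24))/2 = (0.000244141 + 3.01408e-06)/2 = 0.000123577.
So far: 0.000750506.
k=1: B_{2}/(2)! × [f^{(1)}(24) − f^{(1)}(8)] = 1/12 × (-5.02347e-07 − (-0.000122070)) = 1.01307e-05.
After k=1: 0.000760637.
k=2: B_{4}/(4)! × [f^{(3)}(24) − f^{(3)}(8)] = −1/720 × (-2.61639e-08 − (-5.72205e-05)) = -7.94365e-08.
After k=2: 0.000760558.
k=3: B_{6}/(6)! × [f^{(5)}(24) − f^{(5)}(8)] = 1/30240 × (-2.54371e-09 − (-5.00679e-05)) = 1.65560e-09.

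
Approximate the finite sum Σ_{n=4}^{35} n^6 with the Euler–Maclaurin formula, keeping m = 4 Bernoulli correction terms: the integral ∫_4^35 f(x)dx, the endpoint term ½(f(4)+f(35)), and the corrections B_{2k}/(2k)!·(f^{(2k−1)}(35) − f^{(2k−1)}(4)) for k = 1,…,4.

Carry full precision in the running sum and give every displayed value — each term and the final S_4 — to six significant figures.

S_4 ≈ 1.01367e+10

Integral: ∫_4^35 x^6 dx = 9.19133e+09.
Boundary: ½(f(4) + f(35)) = ½(4096.00 + 1.83827e+09) = 9.19135e+08.
Running total after boundary: 1.01105e+10.
k=1: B_{2}/(2)! × [f^{(1)}(35) − f^{(1)}(4)] = 1/12 × (3.15131e+08 − 6144.00) = 2.62604e+07.
Partial sum through k=1: 1.01367e+10.
k=2: B_{4}/(4)! × [f^{(3)}(35) − f^{(3)}(4)] = −1/720 × (5.14500e+06 − 7680.00) = -7135.17.
Partial sum through k=2: 1.01367e+10.
k=3: B_{6}/(6)! × [f^{(5)}(35) − f^{(5)}(4)] = 1/30240 × (25200.0 − 2880.00) = 0.738095.
Partial sum through k=3: 1.01367e+10.
k=4: B_{8}/(8)! × [f^{(7)}(35) − f^{(7)}(4)] = −1/1209600 × (0.00000 − 0.00000) = 0.00000.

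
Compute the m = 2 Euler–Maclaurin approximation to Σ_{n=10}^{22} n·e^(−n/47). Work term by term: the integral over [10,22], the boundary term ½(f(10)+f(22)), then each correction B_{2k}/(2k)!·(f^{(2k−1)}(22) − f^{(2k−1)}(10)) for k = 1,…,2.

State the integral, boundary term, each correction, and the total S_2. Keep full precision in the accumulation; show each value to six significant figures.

S_2 ≈ 145.694

The integral term ∫_10^22 x·e^(−x/47) dx = 134.790.
Boundary: ½(f(10) + f(22)) = ½(8.08345 + 13.7764) = 10.9299.
Integral + boundary = 145.720.
Correction k=1: B_{2}/2! · (f^{(1)}(22) − f^{(1)}(10)) = 1/12 · (0.333085 − 0.636357) = -0.0252726.
Partial sum through k=1: 145.694.
Correction k=2: B_{4}/4! · (f^{(3)}(22) − f^{(3)}(10)) = −1/720 · (0.000717739 − 0.00101994) = 4.19724e-07.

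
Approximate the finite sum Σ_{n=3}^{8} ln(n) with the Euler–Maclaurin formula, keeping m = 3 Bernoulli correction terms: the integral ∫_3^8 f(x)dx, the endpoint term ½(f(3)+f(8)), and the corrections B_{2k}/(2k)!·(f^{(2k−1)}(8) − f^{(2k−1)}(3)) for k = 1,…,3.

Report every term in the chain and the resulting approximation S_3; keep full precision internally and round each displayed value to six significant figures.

S_3 ≈ 9.91146

Integral: ∫_3^8 ln(x) dx = 8.33970.
Boundary: ½(f(3) + f(8)) = ½(1.09861 + 2.07944) = 1.58903.
Running total after boundary: 9.92872.
Order-1 term: 1/12 · (0.125000 − 0.333333) = -0.0173611.
After k=1: 9.91136.
Order-2 term: −1/720 · (0.00390625 − 0.0740741) = 9.74553e-05.
After k=2: 9.91146.
Order-3 term: 1/30240 · (0.000732422 − 0.0987654) = -3.24183e-06.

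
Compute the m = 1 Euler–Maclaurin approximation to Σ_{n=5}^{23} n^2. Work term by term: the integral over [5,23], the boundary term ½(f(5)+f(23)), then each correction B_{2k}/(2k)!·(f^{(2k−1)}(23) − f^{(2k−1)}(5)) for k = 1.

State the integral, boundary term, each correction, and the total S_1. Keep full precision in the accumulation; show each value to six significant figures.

S_1 ≈ 4294.00

Integral: ∫_5^23 x^2 dx = 4014.00.
Boundary: ½(f(5) + f(23)) = ½(25.0000 + 529.000) = 277.000.
Running total after boundary: 4291.00.
k=1: B_{2}/(2)! × [f^{(1)}(23) − f^{(1)}(5)] = 1/12 × (46.0000 − 10.0000) = 3.00000.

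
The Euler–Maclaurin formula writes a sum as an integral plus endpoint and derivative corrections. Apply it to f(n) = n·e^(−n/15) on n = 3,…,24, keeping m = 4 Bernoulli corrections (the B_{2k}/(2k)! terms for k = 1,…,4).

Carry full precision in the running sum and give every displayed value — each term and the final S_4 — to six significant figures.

S_4 ≈ 106.534

The integral term ∫_3^24 x·e^(−x/15) dx = 102.948.
½[f(3) + f(24)] = ½[2.45619 + 4.84552] = 3.65085.
Running total after boundary: 106.599.
k=1: B_{2}/(2)! × [f^{(1)}(24) − f^{(1)}(3)] = 1/12 × (-0.121138 − 0.654985) = -0.0646769.
Partial sum through k=1: 106.534.
k=2: B_{4}/(4)! × [f^{(3)}(24) − f^{(3)}(3)] = −1/720 × (0.00125625 − 0.0101886) = 1.24061e-05.
Partial sum through k=2: 106.534.
k=3: B_{6}/(6)! × [f^{(5)}(24) − f^{(5)}(3)] = 1/30240 × (1.35595e-05 − 7.76278e-05) = -2.11866e-09.
Partial sum through k=3: 106.534.
k=4: B_{8}/(8)! × [f^{(7)}(24) − f^{(7)}(3)] = −1/1209600 × (9.57139e-08 − 4.88768e-07) = 3.24945e-13.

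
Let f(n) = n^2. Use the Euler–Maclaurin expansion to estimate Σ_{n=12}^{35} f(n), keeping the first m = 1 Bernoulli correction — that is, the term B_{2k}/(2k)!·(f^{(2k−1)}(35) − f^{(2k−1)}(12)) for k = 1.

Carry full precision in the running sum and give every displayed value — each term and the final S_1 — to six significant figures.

S_1 ≈ 14404.0

Integral: ∫_12^35 x^2 dx = 13715.7.
Boundary: ½(f(12) + f(35)) = ½(144.000 + 1225.00) = 684.500.
Running total after boundary: 14400.2.
Order-1 term: 1/12 · (70.0000 − 24.0000) = 3.83333.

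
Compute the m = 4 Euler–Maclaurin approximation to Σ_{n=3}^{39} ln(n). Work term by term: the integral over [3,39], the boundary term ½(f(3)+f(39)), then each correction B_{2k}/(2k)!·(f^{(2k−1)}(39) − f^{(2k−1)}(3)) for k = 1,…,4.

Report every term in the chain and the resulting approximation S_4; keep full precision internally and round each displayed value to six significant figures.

The integral term ∫_3^39 ln(x) dx = 103.583.
Endpoint term: (f(3) + f(39))/2 = (1.09861 + 3.66356)/2 = 2.38109.
Integral + boundary = 105.964.
k=1: B_{2}/(2)! × [f^{(1)}(39) − f^{(1)}(3)] = 1/12 × (0.0256410 − 0.333333) = -0.0256410.
Running total after k=1: 105.939.
k=2: B_{4}/(4)! × [f^{(3)}(39) − f^{(3)}(3)] = −1/720 × (3.37160e-05 − 0.0740741) = 0.000102834.
Running total after k=2: 105.939.
k=3: B_{6}/(6)! × [f^{(5)}(39) − f^{(5)}(3)] = 1/30240 × (2.66004e-07 − 0.0987654) = -3.26604e-06.
Running total after k=3: 105.939.
k=4: B_{8}/(8)! × [f^{(7)}(39) − f^{(7)}(3)] = −1/1209600 × (5.24663e-09 − 0.329218) = 2.72171e-07.

S_4 ≈ 105.939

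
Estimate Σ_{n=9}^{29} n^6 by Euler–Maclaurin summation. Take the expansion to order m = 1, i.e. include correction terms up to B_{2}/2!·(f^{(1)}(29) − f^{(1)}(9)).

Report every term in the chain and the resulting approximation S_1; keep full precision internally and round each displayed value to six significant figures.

S_1 ≈ 2.77149e+09

Integral: ∫_9^29 x^6 dx = 2.46358e+09.
Boundary: ½(f(9) + f(29)) = ½(531441 + 5.94823e+08) = 2.97677e+08.
Running total after boundary: 2.76126e+09.
k=1: B_{2}/(2)! × [f^{(1)}(29) − f^{(1)}(9)] = 1/12 × (1.23067e+08 − 354294) = 1.02260e+07.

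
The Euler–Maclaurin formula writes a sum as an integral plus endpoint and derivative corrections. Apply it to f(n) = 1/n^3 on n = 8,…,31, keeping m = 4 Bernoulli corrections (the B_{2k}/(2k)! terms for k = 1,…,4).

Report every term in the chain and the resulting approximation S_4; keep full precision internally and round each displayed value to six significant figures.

∫_8^31 1/x^3 dx evaluates to 0.00729221.
Endpoint term: (f(8) + f(31))/2 = (0.00195312 + 3.35672e-05)/2 = 0.000993346.
Running total after boundary: 0.00828555.
Order-1 term: 1/12 · (-3.24844e-06 − (-0.000732422)) = 6.07645e-05.
Running total after k=1: 0.00834632.
Order-2 term: −1/720 · (-6.76054e-08 − (-0.000228882)) = -3.17798e-07.
Running total after k=2: 0.00834600.
Order-3 term: 1/30240 · (-2.95466e-09 − (-0.000150204)) = 4.96696e-09.
Running total after k=3: 0.00834601.
Order-4 term: −1/1209600 · (-2.21369e-10 − (-0.000168979)) = -1.39698e-10.

S_4 ≈ 0.00834601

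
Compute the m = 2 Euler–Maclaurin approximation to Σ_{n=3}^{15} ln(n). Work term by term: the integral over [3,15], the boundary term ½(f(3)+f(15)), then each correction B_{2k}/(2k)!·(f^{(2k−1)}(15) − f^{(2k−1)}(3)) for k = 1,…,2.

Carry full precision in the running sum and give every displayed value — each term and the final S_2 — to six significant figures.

S_2 ≈ 27.2061

The integral term ∫_3^15 ln(x) dx = 25.3249.
½[f(3) + f(15)] = ½[1.09861 + 2.70805] = 1.90333.
Integral + boundary = 27.2282.
Correction k=1: B_{2}/2! · (f^{(1)}(15) − f^{(1)}(3)) = 1/12 · (0.0666667 − 0.333333) = -0.0222222.
Running total after k=1: 27.2060.
Correction k=2: B_{4}/4! · (f^{(3)}(15) − f^{(3)}(3)) = −1/720 · (0.000592593 − 0.0740741) = 0.000102058.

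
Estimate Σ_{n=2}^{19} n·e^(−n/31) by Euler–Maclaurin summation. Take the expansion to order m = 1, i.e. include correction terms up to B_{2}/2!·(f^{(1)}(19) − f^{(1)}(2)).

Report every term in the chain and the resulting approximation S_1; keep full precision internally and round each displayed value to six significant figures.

S_1 ≈ 125.360

The integral term ∫_2^19 x·e^(−x/31) dx = 119.332.
Boundary: ½(f(2) + f(19)) = ½(1.87504 + 10.2937) = 6.08439.
Integral + boundary = 125.416.
k=1: B_{2}/(2)! × [f^{(1)}(19) − f^{(1)}(2)] = 1/12 × (0.209720 − 0.877036) = -0.0556097.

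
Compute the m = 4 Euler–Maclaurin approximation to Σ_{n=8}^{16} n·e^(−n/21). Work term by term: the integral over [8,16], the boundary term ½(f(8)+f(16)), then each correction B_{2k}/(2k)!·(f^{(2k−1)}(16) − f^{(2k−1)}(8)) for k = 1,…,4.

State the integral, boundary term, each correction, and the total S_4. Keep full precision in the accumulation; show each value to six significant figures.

Integral: ∫_8^16 x·e^(−x/21) dx = 53.3898.
½[f(8) + f(16)] = ½[5.46568 + 7.46842] = 6.46705.
So far: 59.8569.
Order-1 term: 1/12 · (0.111137 − 0.422940) = -0.0259835.
After k=1: 59.8309.
Order-2 term: −1/720 · (0.00236891 − 0.00405751) = 2.34527e-06.
After k=2: 59.8309.
Order-3 term: 1/30240 · (1.01719e-05 − 1.62267e-05) = -2.00224e-10.
After k=3: 59.8309.
Order-4 term: −1/1209600 · (3.39504e-08 − 5.27271e-08) = 1.55231e-14.

S_4 ≈ 59.8309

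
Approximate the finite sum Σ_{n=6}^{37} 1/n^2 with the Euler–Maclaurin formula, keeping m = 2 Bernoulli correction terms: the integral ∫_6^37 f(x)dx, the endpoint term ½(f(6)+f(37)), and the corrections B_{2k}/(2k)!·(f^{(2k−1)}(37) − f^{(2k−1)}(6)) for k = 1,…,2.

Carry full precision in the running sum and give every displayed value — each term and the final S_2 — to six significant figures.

S_2 ≈ 0.154658

∫_6^37 1/x^2 dx evaluates to 0.139640.
Endpoint term: (f(6) + f(37))/2 = (0.0277778 + 0.000730460)/2 = 0.0142541.
Running total after boundary: 0.153894.
k=1: B_{2}/(2)! × [f^{(1)}(37) − f^{(1)}(6)] = 1/12 × (-3.94843e-05 − (-0.00925926)) = 0.000768315.
After k=1: 0.154662.
k=2: B_{4}/(4)! × [f^{(3)}(37) − f^{(3)}(6)] = −1/720 × (-3.46101e-07 − (-0.00308642)) = -4.28621e-06.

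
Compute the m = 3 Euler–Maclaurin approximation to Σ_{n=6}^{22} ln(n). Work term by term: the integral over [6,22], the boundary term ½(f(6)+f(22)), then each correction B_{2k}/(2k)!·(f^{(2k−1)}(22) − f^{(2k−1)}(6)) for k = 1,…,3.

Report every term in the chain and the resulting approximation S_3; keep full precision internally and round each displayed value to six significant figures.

S_3 ≈ 43.6837

∫_6^22 ln(x) dx evaluates to 41.2524.
½[f(6) + f(22)] = ½[1.79176 + 3.09104] = 2.44140.
So far: 43.6938.
Order-1 term: 1/12 · (0.0454545 − 0.166667) = -0.0101010.
Partial sum through k=1: 43.6837.
Order-2 term: −1/720 · (0.000187829 − 0.00925926) = 1.25992e-05.
Partial sum through k=2: 43.6837.
Order-3 term: 1/30240 · (4.65691e-06 − 0.00308642) = -1.01910e-07.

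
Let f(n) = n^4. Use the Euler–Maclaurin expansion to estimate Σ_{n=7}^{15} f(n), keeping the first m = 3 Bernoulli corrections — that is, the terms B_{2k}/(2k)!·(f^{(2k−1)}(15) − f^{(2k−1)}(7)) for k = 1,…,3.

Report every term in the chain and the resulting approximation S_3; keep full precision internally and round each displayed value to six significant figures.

S_3 ≈ 176037

Integral: ∫_7^15 x^4 dx = 148514.
½[f(7) + f(15)] = ½[2401.00 + 50625.0] = 26513.0.
Running total after boundary: 175027.
k=1: B_{2}/(2)! × [f^{(1)}(15) − f^{(1)}(7)] = 1/12 × (13500.0 − 1372.00) = 1010.67.
Running total after k=1: 176037.
k=2: B_{4}/(4)! × [f^{(3)}(15) − f^{(3)}(7)] = −1/720 × (360.000 − 168.000) = -0.266667.
Running total after k=2: 176037.
k=3: B_{6}/(6)! × [f^{(5)}(15) − f^{(5)}(7)] = 1/30240 × (0.00000 − 0.00000) = 0.00000.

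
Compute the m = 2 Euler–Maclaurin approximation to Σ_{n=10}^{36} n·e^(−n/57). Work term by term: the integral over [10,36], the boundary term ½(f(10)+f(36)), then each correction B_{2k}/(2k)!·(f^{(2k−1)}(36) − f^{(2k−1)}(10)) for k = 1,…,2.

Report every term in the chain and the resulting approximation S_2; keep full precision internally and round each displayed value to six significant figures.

Integral: ∫_10^36 x·e^(−x/57) dx = 385.666.
½[f(10) + f(36)] = ½[8.39089 + 19.1431] = 13.7670.
So far: 399.433.
k=1: B_{2}/(2)! × [f^{(1)}(36) − f^{(1)}(10)] = 1/12 × (0.195908 − 0.691880) = -0.0413310.
After k=1: 399.391.
k=2: B_{4}/(4)! × [f^{(3)}(36) − f^{(3)}(10)] = −1/720 × (0.000387631 − 0.000729473) = 4.74781e-07.

S_2 ≈ 399.391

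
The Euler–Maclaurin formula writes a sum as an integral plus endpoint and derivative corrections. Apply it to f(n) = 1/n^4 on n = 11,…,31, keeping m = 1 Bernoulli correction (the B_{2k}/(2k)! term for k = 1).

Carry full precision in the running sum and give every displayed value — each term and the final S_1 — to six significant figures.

The integral term ∫_11^31 1/x^4 dx = 0.000239249.
Endpoint term: (f(11) + f(31))/2 = (6.83013e-05 + 1.08281e-06)/2 = 3.46921e-05.
Integral + boundary = 0.000273941.
Correction k=1: B_{2}/2! · (f^{(1)}(31) − f^{(1)}(11)) = 1/12 · (-1.39718e-07 − (-2.48369e-05)) = 2.05809e-06.

S_1 ≈ 0.000275999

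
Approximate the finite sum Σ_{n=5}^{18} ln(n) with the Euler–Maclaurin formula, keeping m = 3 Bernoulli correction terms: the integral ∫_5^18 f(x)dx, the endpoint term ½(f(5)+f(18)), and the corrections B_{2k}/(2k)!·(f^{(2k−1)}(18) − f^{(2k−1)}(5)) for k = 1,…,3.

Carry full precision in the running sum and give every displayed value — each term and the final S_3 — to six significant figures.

The integral term ∫_5^18 ln(x) dx = 30.9795.
½[f(5) + f(18)] = ½[1.60944 + 2.89037] = 2.24990.
Integral + boundary = 33.2294.
k=1: B_{2}/(2)! × [f^{(1)}(18) − f^{(1)}(5)] = 1/12 × (0.0555556 − 0.200000) = -0.0120370.
Partial sum through k=1: 33.2174.
k=2: B_{4}/(4)! × [f^{(3)}(18) − f^{(3)}(5)] = −1/720 × (0.000342936 − 0.0160000) = 2.17459e-05.
Partial sum through k=2: 33.2174.
k=3: B_{6}/(6)! × [f^{(5)}(18) − f^{(5)}(5)] = 1/30240 × (1.27013e-05 − 0.00768000) = -2.53548e-07.

S_3 ≈ 33.2174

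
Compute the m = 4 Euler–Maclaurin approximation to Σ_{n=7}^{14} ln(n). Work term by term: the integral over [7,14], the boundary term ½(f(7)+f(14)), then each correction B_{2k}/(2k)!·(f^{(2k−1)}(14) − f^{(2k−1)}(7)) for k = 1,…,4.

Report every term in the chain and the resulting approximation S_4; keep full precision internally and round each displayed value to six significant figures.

S_4 ≈ 18.6120

The integral term ∫_7^14 ln(x) dx = 16.3254.
½[f(7) + f(14)] = ½[1.94591 + 2.63906] = 2.29248.
So far: 18.6179.
Order-1 term: 1/12 · (0.0714286 − 0.142857) = -0.00595238.
Partial sum through k=1: 18.6120.
Order-2 term: −1/720 · (0.000728863 − 0.00583090) = 7.08617e-06.
Partial sum through k=2: 18.6120.
Order-3 term: 1/30240 · (4.46243e-05 − 0.00142798) = -4.57458e-08.
Partial sum through k=3: 18.6120.
Order-4 term: −1/1209600 · (6.83024e-06 − 0.000874271) = 7.17130e-10.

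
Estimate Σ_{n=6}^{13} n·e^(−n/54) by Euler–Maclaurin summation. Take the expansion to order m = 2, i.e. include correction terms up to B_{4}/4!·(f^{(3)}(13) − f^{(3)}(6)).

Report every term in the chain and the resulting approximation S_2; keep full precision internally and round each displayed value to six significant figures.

S_2 ≈ 63.1444

∫_6^13 x·e^(−x/54) dx evaluates to 55.3672.
Boundary: ½(f(6) + f(13)) = ½(5.36904 + 10.2186) = 7.79381.
Running total after boundary: 63.1610.
Correction k=1: B_{2}/2! · (f^{(1)}(13) − f^{(1)}(6)) = 1/12 · (0.596812 − 0.795413) = -0.0165500.
Partial sum through k=1: 63.1444.
Correction k=2: B_{4}/4! · (f^{(3)}(13) − f^{(3)}(6)) = −1/720 · (0.000743794 − 0.000886520) = 1.98230e-07.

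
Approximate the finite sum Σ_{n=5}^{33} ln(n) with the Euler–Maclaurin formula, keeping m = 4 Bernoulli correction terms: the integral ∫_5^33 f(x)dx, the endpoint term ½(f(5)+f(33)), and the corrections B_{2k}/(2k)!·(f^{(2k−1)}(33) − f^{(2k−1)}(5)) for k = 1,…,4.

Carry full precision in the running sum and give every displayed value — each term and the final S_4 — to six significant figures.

S_4 ≈ 81.8764

∫_5^33 ln(x) dx evaluates to 79.3376.
Endpoint term: (f(5) + f(33))/2 = (1.60944 + 3.49651)/2 = 2.55297.
So far: 81.8905.
Correction k=1: B_{2}/2! · (f^{(1)}(33) − f^{(1)}(5)) = 1/12 · (0.0303030 − 0.200000) = -0.0141414.
Partial sum through k=1: 81.8764.
Correction k=2: B_{4}/4! · (f^{(3)}(33) − f^{(3)}(5)) = −1/720 · (5.56529e-05 − 0.0160000) = 2.21449e-05.
Partial sum through k=2: 81.8764.
Correction k=3: B_{6}/6! · (f^{(5)}(33) − f^{(5)}(5)) = 1/30240 · (6.13256e-07 − 0.00768000) = -2.53948e-07.
Partial sum through k=3: 81.8764.
Correction k=4: B_{8}/8! · (f^{(7)}(33) − f^{(7)}(5)) = −1/1209600 · (1.68941e-08 − 0.00921600) = 7.61903e-09.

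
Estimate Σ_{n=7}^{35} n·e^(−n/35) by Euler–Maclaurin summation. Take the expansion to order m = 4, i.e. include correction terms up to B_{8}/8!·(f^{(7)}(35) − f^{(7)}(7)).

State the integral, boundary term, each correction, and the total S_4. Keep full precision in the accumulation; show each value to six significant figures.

∫_7^35 x·e^(−x/35) dx evaluates to 302.230.
½[f(7) + f(35)] = ½[5.73112 + 12.8758] = 9.30345.
Integral + boundary = 311.533.
Correction k=1: B_{2}/2! · (f^{(1)}(35) − f^{(1)}(7)) = 1/12 · (0.00000 − 0.654985) = -0.0545821.
Partial sum through k=1: 311.478.
Correction k=2: B_{4}/4! · (f^{(3)}(35) − f^{(3)}(7)) = −1/720 · (0.000600619 − 0.00187138) = 1.76495e-06.
Partial sum through k=2: 311.478.
Correction k=3: B_{6}/6! · (f^{(5)}(35) − f^{(5)}(7)) = 1/30240 · (9.80603e-07 − 2.61885e-06) = -5.41747e-11.
Partial sum through k=3: 311.478.
Correction k=4: B_{8}/8! · (f^{(7)}(35) − f^{(7)}(7)) = −1/1209600 · (1.20074e-09 − 3.02860e-09) = 1.51113e-15.

S_4 ≈ 311.478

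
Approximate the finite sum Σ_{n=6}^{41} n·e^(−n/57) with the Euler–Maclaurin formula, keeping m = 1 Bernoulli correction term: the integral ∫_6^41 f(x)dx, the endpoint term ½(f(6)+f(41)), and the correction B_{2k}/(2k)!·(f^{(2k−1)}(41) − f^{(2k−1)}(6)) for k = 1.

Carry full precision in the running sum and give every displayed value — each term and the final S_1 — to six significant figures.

∫_6^41 x·e^(−x/57) dx evaluates to 511.308.
Endpoint term: (f(6) + f(41))/2 = (5.40053 + 19.9709)/2 = 12.6857.
Running total after boundary: 523.994.
Correction k=1: B_{2}/2! · (f^{(1)}(41) − f^{(1)}(6)) = 1/12 · (0.136728 − 0.805342) = -0.0557178.

S_1 ≈ 523.938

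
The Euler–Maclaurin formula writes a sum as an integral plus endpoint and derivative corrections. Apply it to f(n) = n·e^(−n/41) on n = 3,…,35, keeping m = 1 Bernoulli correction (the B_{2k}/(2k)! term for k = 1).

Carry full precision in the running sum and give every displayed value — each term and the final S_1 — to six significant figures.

S_1 ≈ 358.532

The integral term ∫_3^35 x·e^(−x/41) dx = 349.752.
Boundary: ½(f(3) + f(35)) = ½(2.78833 + 14.9049) = 8.84661.
So far: 358.599.
k=1: B_{2}/(2)! × [f^{(1)}(35) − f^{(1)}(3)] = 1/12 × (0.0623201 − 0.861434) = -0.0665928.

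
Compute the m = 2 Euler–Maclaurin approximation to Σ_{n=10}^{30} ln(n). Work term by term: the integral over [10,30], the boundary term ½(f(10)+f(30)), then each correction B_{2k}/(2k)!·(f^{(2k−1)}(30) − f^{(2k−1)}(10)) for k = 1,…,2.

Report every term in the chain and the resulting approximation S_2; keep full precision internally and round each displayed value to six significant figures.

∫_10^30 ln(x) dx evaluates to 59.0101.
Boundary: ½(f(10) + f(30)) = ½(2.30259 + 3.40120) = 2.85189.
Running total after boundary: 61.8620.
Order-1 term: 1/12 · (0.0333333 − 0.100000) = -0.00555556.
Running total after k=1: 61.8564.
Order-2 term: −1/720 · (7.40741e-05 − 0.00200000) = 2.67490e-06.

S_2 ≈ 61.8564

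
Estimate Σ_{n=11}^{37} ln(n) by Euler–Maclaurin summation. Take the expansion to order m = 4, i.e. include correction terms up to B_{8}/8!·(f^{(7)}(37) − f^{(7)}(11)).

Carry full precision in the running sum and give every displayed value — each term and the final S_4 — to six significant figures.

S_4 ≈ 84.2262

Integral: ∫_11^37 ln(x) dx = 81.2271.
Boundary: ½(f(11) + f(37)) = ½(2.39790 + 3.61092) = 3.00441.
So far: 84.2315.
k=1: B_{2}/(2)! × [f^{(1)}(37) − f^{(1)}(11)] = 1/12 × (0.0270270 − 0.0909091) = -0.00532351.
Partial sum through k=1: 84.2262.
k=2: B_{4}/(4)! × [f^{(3)}(37) − f^{(3)}(11)] = −1/720 × (3.94843e-05 − 0.00150263) = 2.03215e-06.
Partial sum through k=2: 84.2262.
k=3: B_{6}/(6)! × [f^{(5)}(37) − f^{(5)}(11)] = 1/30240 × (3.46101e-07 − 0.000149021) = -4.91650e-09.
Partial sum through k=3: 84.2262.
k=4: B_{8}/(8)! × [f^{(7)}(37) − f^{(7)}(11)] = −1/1209600 × (7.58439e-09 − 3.69474e-05) = 3.05389e-11.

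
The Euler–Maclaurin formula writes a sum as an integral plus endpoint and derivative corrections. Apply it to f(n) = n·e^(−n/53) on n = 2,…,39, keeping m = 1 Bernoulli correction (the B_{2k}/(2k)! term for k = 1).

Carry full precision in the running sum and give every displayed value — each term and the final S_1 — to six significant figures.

S_1 ≈ 481.204

The integral term ∫_2^39 x·e^(−x/53) dx = 470.965.
Boundary: ½(f(2) + f(39)) = ½(1.92593 + 18.6848) = 10.3054.
Running total after boundary: 481.271.
Order-1 term: 1/12 · (0.126554 − 0.926629) = -0.0666729.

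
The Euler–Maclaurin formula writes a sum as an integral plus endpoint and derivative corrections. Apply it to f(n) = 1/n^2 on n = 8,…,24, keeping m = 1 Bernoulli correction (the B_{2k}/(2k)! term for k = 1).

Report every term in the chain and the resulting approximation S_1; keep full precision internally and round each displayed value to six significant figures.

Integral: ∫_8^24 1/x^2 dx = 0.0833333.
½[f(8) + f(24)] = ½[0.0156250 + 0.00173611] = 0.00868056.
Integral + boundary = 0.0920139.
k=1: B_{2}/(2)! × [f^{(1)}(24) − f^{(1)}(8)] = 1/12 × (-0.000144676 − (-0.00390625)) = 0.000313465.

S_1 ≈ 0.0923274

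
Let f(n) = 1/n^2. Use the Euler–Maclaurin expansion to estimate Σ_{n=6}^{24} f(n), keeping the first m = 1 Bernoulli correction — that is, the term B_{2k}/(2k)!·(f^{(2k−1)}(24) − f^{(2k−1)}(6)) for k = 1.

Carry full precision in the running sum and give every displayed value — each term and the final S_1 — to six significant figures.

The integral term ∫_6^24 1/x^2 dx = 0.125000.
Endpoint term: (f(6) + f(24))/2 = (0.0277778 + 0.00173611)/2 = 0.0147569.
So far: 0.139757.
k=1: B_{2}/(2)! × [f^{(1)}(24) − f^{(1)}(6)] = 1/12 × (-0.000144676 − (-0.00925926)) = 0.000759549.

S_1 ≈ 0.140516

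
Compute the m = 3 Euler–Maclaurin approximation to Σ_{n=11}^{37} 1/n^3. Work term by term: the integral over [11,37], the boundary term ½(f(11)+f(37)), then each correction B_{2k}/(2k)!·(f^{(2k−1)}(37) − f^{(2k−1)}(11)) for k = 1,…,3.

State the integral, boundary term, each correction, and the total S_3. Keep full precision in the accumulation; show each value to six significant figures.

S_3 ≈ 0.00416943

Integral: ∫_11^37 1/x^3 dx = 0.00376700.
Boundary: ½(f(11) + f(37)) = ½(0.000751315 + 1.97422e-05) = 0.000385528.
Running total after boundary: 0.00415253.
Correction k=1: B_{2}/2! · (f^{(1)}(37) − f^{(1)}(11)) = 1/12 · (-1.60072e-06 − (-0.000204904)) = 1.69419e-05.
After k=1: 0.00416947.
Correction k=2: B_{4}/4! · (f^{(3)}(37) − f^{(3)}(11)) = −1/720 · (-2.33852e-08 − (-3.38684e-05)) = -4.70070e-08.
After k=2: 0.00416942.
Correction k=3: B_{6}/6! · (f^{(5)}(37) − f^{(5)}(11)) = 1/30240 · (-7.17442e-10 − (-1.17560e-05)) = 3.88732e-10.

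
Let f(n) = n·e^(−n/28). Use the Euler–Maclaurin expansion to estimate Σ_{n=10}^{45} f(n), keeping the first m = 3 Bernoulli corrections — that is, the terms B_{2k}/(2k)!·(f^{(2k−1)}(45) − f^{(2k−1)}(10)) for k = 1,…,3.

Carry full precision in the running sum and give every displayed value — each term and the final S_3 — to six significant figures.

S_3 ≈ 342.673

Integral: ∫_10^45 x·e^(−x/28) dx = 334.712.
Boundary: ½(f(10) + f(45)) = ½(6.99673 + 9.02068) = 8.00870.
Running total after boundary: 342.721.
k=1: B_{2}/(2)! × [f^{(1)}(45) − f^{(1)}(10)] = 1/12 × (-0.121708 − 0.449789) = -0.0476248.
After k=1: 342.673.
k=2: B_{4}/(4)! × [f^{(3)}(45) − f^{(3)}(10)] = −1/720 × (0.000356137 − 0.00235859) = 2.78118e-06.
After k=2: 342.673.
k=3: B_{6}/(6)! × [f^{(5)}(45) − f^{(5)}(10)] = 1/30240 × (1.10652e-06 − 5.28504e-06) = -1.38178e-10.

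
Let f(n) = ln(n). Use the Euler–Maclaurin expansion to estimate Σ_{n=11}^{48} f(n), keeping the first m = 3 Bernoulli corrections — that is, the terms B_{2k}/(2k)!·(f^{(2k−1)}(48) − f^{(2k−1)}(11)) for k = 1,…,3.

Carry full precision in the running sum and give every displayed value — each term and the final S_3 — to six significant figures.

∫_11^48 ln(x) dx evaluates to 122.441.
Endpoint term: (f(11) + f(48))/2 = (2.39790 + 3.87120)/2 = 3.13455.
Running total after boundary: 125.575.
Order-1 term: 1/12 · (0.0208333 − 0.0909091) = -0.00583965.
After k=1: 125.570.
Order-2 term: −1/720 · (1.80845e-05 − 0.00150263) = 2.06187e-06.
After k=2: 125.570.
Order-3 term: 1/30240 · (9.41901e-08 − 0.000149021) = -4.92483e-09.

S_3 ≈ 125.570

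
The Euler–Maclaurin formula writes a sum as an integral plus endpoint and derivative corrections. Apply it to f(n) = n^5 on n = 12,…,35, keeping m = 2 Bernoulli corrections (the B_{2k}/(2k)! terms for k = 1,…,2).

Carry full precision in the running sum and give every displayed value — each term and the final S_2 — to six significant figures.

Integral: ∫_12^35 x^5 dx = 3.05880e+08.
Boundary: ½(f(12) + f(35)) = ½(248832 + 5.25219e+07) = 2.63854e+07.
Running total after boundary: 3.32265e+08.
Order-1 term: 1/12 · (7.50312e+06 − 103680) = 616620.
After k=1: 3.32882e+08.
Order-2 term: −1/720 · (73500.0 − 8640.00) = -90.0833.

S_2 ≈ 3.32882e+08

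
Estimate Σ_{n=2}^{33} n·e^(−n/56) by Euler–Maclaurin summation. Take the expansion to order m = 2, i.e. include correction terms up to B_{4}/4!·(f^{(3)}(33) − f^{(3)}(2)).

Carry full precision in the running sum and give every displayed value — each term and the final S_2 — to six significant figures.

The integral term ∫_2^33 x·e^(−x/56) dx = 369.306.
Endpoint term: (f(2) + f(33))/2 = (1.92983 + 18.3059)/2 = 10.1179.
Integral + boundary = 379.424.
k=1: B_{2}/(2)! × [f^{(1)}(33) − f^{(1)}(2)] = 1/12 × (0.227833 − 0.930455) = -0.0585518.
Running total after k=1: 379.365.
k=2: B_{4}/(4)! × [f^{(3)}(33) − f^{(3)}(2)] = −1/720 × (0.000426428 − 0.000912081) = 6.74518e-07.

S_2 ≈ 379.365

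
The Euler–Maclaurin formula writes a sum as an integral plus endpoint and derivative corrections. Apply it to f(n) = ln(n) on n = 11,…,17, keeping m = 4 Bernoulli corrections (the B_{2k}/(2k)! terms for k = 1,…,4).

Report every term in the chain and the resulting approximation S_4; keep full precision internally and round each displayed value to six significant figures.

S_4 ≈ 18.4007

Integral: ∫_11^17 ln(x) dx = 15.7878.
Endpoint term: (f(11) + f(17))/2 = (2.39790 + 2.83321)/2 = 2.61555.
Integral + boundary = 18.4033.
Correction k=1: B_{2}/2! · (f^{(1)}(17) − f^{(1)}(11)) = 1/12 · (0.0588235 − 0.0909091) = -0.00267380.
Partial sum through k=1: 18.4007.
Correction k=2: B_{4}/4! · (f^{(3)}(17) − f^{(3)}(11)) = −1/720 · (0.000407083 − 0.00150263) = 1.52159e-06.
Partial sum through k=2: 18.4007.
Correction k=3: B_{6}/6! · (f^{(5)}(17) − f^{(5)}(11)) = 1/30240 · (1.69031e-05 − 0.000149021) = -4.36898e-09.
Partial sum through k=3: 18.4007.
Correction k=4: B_{8}/8! · (f^{(7)}(17) − f^{(7)}(11)) = −1/1209600 · (1.75465e-06 − 3.69474e-05) = 2.90945e-11.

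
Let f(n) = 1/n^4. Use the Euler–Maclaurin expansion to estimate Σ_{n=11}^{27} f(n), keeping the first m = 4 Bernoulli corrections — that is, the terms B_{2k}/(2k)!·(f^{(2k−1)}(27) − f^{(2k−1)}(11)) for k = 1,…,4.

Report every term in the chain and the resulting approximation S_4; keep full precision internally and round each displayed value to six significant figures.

S_4 ≈ 0.000270633

∫_11^27 1/x^4 dx evaluates to 0.000233503.
Boundary: ½(f(11) + f(27)) = ½(6.83013e-05 + 1.88168e-06) = 3.50915e-05.
Running total after boundary: 0.000268595.
k=1: B_{2}/(2)! × [f^{(1)}(27) − f^{(1)}(11)] = 1/12 × (-2.78767e-07 − (-2.48369e-05)) = 2.04651e-06.
Running total after k=1: 0.000270641.
k=2: B_{4}/(4)! × [f^{(3)}(27) − f^{(3)}(11)] = −1/720 × (-1.14719e-08 − (-6.15790e-06)) = -8.53670e-09.
Running total after k=2: 0.000270633.
k=3: B_{6}/(6)! × [f^{(5)}(27) − f^{(5)}(11)] = 1/30240 × (-8.81242e-10 − (-2.84994e-06)) = 9.42148e-11.
Running total after k=3: 0.000270633.
k=4: B_{8}/(8)! × [f^{(7)}(27) − f^{(7)}(11)] = −1/1209600 × (-1.08795e-10 − (-2.11979e-06)) = -1.75238e-12.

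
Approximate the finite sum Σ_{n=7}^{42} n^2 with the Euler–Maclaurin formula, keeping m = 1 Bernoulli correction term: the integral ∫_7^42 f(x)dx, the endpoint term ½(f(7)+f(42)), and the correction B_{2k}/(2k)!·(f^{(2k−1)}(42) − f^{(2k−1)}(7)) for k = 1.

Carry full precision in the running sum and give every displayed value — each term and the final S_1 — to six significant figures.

S_1 ≈ 25494.0

Integral: ∫_7^42 x^2 dx = 24581.7.
½[f(7) + f(42)] = ½[49.0000 + 1764.00] = 906.500.
So far: 25488.2.
Correction k=1: B_{2}/2! · (f^{(1)}(42) − f^{(1)}(7)) = 1/12 · (84.0000 − 14.0000) = 5.83333.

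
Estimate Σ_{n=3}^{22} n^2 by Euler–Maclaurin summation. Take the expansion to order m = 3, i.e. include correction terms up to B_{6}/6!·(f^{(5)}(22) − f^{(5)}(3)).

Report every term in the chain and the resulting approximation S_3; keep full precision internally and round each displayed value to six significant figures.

S_3 ≈ 3790.00

The integral term ∫_3^22 x^2 dx = 3540.33.
Endpoint term: (f(3) + f(22))/2 = (9.00000 + 484.000)/2 = 246.500.
So far: 3786.83.
Order-1 term: 1/12 · (44.0000 − 6.00000) = 3.16667.
Partial sum through k=1: 3790.00.
Order-2 term: −1/720 · (0.00000 − 0.00000) = 0.00000.
Partial sum through k=2: 3790.00.
Order-3 term: 1/30240 · (0.00000 − 0.00000) = 0.00000.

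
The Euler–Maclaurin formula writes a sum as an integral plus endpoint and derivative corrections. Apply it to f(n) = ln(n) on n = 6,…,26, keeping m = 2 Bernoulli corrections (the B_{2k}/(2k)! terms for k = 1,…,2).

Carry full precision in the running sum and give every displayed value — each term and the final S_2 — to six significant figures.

Integral: ∫_6^26 ln(x) dx = 53.9600.
½[f(6) + f(26)] = ½[1.79176 + 3.25810] = 2.52493.
Running total after boundary: 56.4849.
Order-1 term: 1/12 · (0.0384615 − 0.166667) = -0.0106838.
Running total after k=1: 56.4742.
Order-2 term: −1/720 · (0.000113792 − 0.00925926) = 1.27020e-05.

S_2 ≈ 56.4742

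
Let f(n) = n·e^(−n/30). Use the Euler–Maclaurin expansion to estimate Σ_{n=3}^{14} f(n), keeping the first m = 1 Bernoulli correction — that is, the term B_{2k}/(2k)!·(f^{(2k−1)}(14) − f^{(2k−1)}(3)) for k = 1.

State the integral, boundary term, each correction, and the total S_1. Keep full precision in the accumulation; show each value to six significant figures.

S_1 ≈ 73.7383

The integral term ∫_3^14 x·e^(−x/30) dx = 68.0315.
Endpoint term: (f(3) + f(14))/2 = (2.71451 + 8.77925)/2 = 5.74688.
Integral + boundary = 73.7783.
k=1: B_{2}/(2)! × [f^{(1)}(14) − f^{(1)}(3)] = 1/12 × (0.334448 − 0.814354) = -0.0399922.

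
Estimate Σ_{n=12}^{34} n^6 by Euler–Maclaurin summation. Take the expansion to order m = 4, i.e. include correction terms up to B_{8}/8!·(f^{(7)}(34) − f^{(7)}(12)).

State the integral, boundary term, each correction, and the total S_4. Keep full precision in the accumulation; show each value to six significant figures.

The integral term ∫_12^34 x^6 dx = 7.49822e+09.
Boundary: ½(f(12) + f(34)) = ½(2.98598e+06 + 1.54480e+09) = 7.73895e+08.
So far: 8.27211e+09.
Order-1 term: 1/12 · (2.72613e+08 − 1.49299e+06) = 2.25933e+07.
Partial sum through k=1: 8.29471e+09.
Order-2 term: −1/720 · (4.71648e+06 − 207360) = -6262.67.
Partial sum through k=2: 8.29470e+09.
Order-3 term: 1/30240 · (24480.0 − 8640.00) = 0.523810.
Partial sum through k=3: 8.29470e+09.
Order-4 term: −1/1209600 · (0.00000 − 0.00000) = 0.00000.

S_4 ≈ 8.29470e+09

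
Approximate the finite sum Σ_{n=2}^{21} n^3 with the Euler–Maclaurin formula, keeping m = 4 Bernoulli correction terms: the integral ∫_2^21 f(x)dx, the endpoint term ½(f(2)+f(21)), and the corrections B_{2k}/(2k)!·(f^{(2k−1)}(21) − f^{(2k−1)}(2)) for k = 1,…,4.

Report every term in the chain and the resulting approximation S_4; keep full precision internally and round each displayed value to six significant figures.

∫_2^21 x^3 dx evaluates to 48616.2.
½[f(2) + f(21)] = ½[8.00000 + 9261.00] = 4634.50.
Running total after boundary: 53250.8.
k=1: B_{2}/(2)! × [f^{(1)}(21) − f^{(1)}(2)] = 1/12 × (1323.00 − 12.0000) = 109.250.
After k=1: 53360.0.
k=2: B_{4}/(4)! × [f^{(3)}(21) − f^{(3)}(2)] = −1/720 × (6.00000 − 6.00000) = 0.00000.
After k=2: 53360.0.
k=3: B_{6}/(6)! × [f^{(5)}(21) − f^{(5)}(2)] = 1/30240 × (0.00000 − 0.00000) = 0.00000.
After k=3: 53360.0.
k=4: B_{8}/(8)! × [f^{(7)}(21) − f^{(7)}(2)] = −1/1209600 × (0.00000 − 0.00000) = 0.00000.

S_4 ≈ 53360.0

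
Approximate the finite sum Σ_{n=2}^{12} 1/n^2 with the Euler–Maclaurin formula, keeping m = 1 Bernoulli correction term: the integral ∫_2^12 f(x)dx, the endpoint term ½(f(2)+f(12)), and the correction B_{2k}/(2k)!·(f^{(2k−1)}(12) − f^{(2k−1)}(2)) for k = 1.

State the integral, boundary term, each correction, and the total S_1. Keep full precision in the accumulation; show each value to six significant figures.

S_1 ≈ 0.565876

Integral: ∫_2^12 1/x^2 dx = 0.416667.
Boundary: ½(f(2) + f(12)) = ½(0.250000 + 0.00694444) = 0.128472.
Integral + boundary = 0.545139.
Order-1 term: 1/12 · (-0.00115741 − (-0.250000)) = 0.0207369.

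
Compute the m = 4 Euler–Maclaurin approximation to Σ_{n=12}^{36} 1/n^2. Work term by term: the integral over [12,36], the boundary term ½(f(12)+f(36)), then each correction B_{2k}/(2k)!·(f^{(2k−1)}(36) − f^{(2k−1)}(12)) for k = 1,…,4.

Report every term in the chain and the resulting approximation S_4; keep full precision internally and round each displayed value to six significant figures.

S_4 ≈ 0.0595063

Integral: ∫_12^36 1/x^2 dx = 0.0555556.
½[f(12) + f(36)] = ½[0.00694444 + 0.000771605] = 0.00385802.
Running total after boundary: 0.0594136.
Correction k=1: B_{2}/2! · (f^{(1)}(36) − f^{(1)}(12)) = 1/12 · (-4.28669e-05 − (-0.00115741)) = 9.28784e-05.
After k=1: 0.0595065.
Correction k=2: B_{4}/4! · (f^{(3)}(36) − f^{(3)}(12)) = −1/720 · (-3.96916e-07 − (-9.64506e-05)) = -1.33408e-07.
After k=2: 0.0595063.
Correction k=3: B_{6}/6! · (f^{(5)}(36) − f^{(5)}(12)) = 1/30240 · (-9.18787e-09 − (-2.00939e-05)) = 6.64176e-10.
After k=3: 0.0595063.
Correction k=4: B_{8}/8! · (f^{(7)}(36) − f^{(7)}(12)) = −1/1209600 · (-3.97007e-10 − (-7.81429e-06)) = -6.45990e-12.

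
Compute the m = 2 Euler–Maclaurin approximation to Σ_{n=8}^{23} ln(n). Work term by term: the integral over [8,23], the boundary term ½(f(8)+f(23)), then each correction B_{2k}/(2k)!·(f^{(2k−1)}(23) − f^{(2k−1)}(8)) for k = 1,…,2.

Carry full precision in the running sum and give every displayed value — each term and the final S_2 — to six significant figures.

S_2 ≈ 43.0815

∫_8^23 ln(x) dx evaluates to 40.4808.
½[f(8) + f(23)] = ½[2.07944 + 3.13549] = 2.60747.
So far: 43.0883.
k=1: B_{2}/(2)! × [f^{(1)}(23) − f^{(1)}(8)] = 1/12 × (0.0434783 − 0.125000) = -0.00679348.
After k=1: 43.0815.
k=2: B_{4}/(4)! × [f^{(3)}(23) − f^{(3)}(8)] = −1/720 × (0.000164379 − 0.00390625) = 5.19704e-06.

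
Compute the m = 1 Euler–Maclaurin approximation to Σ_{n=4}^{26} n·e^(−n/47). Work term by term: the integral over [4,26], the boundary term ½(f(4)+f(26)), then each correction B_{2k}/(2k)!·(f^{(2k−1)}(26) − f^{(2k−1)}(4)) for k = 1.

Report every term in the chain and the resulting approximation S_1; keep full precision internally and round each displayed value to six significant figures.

∫_4^26 x·e^(−x/47) dx evaluates to 228.232.
Endpoint term: (f(4) + f(26))/2 = (3.67366 + 14.9529)/2 = 9.31328.
So far: 237.546.
k=1: B_{2}/(2)! × [f^{(1)}(26) − f^{(1)}(4)] = 1/12 × (0.256965 − 0.840252) = -0.0486072.

S_1 ≈ 237.497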